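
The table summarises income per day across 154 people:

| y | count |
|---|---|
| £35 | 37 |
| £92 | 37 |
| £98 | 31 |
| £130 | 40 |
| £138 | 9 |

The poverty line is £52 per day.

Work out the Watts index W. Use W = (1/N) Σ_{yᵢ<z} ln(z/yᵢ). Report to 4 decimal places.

0.0951

Below the line: 37×£35 (q = 37 of N = 154).
Log shortfalls: ln(52/35) = 0.3959 (×37).
W = 14.648139 / 154 = 0.0951.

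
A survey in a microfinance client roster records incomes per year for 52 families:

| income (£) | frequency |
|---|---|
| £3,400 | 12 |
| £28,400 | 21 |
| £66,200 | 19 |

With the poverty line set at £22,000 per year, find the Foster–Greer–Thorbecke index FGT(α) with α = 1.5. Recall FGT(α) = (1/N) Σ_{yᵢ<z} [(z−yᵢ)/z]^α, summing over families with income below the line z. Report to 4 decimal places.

Below z: 12×£3,400 (q = 12 of N = 52).
Shortfall ratios: (22000−3400)/22000 = 0.8455 (×12).
Raised to α = 1.5: 0.77738 (×12).
Sum = 9.328604; FGT(1.5) = 9.328604 / 52 = 0.1794.

0.1794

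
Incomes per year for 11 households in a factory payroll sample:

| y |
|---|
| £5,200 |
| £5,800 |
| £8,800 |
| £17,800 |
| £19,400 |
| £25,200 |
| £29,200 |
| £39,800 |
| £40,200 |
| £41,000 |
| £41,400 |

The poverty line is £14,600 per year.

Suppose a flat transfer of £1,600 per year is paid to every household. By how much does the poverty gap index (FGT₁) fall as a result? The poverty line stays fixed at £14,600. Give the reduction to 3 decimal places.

0.030

Before: below the line — £5,200, £5,800, £8,800; poverty gap index (FGT₁) = 0.14944.
After the £1,600 transfer: below the line — £6,800, £7,400, £10,400; poverty gap index (FGT₁) = 0.11955.
Reduction = 0.14944 − 0.11955 = 0.030.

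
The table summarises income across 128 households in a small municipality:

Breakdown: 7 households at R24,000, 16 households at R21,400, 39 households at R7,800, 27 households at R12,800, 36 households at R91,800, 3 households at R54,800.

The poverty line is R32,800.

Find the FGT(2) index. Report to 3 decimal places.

Poor units: 39×R7,800, 27×R12,800, 16×R21,400, 7×R24,000 (q = 89 of N = 128).
Shortfall ratios: (32800−7800)/32800 = 0.7622 (×39); (32800−12800)/32800 = 0.6098 (×27); (32800−21400)/32800 = 0.3476 (×16); (32800−24000)/32800 = 0.2683 (×7).
Squared: 0.5809 (×39); 0.3718 (×27); 0.1208 (×16); 0.0720 (×7).
Sum = 35.132027; P₂ = 35.132027 / 128 = 0.274.

0.274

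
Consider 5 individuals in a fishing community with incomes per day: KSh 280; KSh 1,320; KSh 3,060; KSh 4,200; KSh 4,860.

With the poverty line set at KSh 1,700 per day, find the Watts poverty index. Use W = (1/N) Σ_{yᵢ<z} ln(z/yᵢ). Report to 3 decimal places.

Incomes under z: KSh 280, KSh 1,320 (q = 2 of N = 5).
Log gaps: ln(1700/280) = 1.8036; ln(1700/1320) = 0.2530.
W = 2.056590 / 5 = 0.411.

0.411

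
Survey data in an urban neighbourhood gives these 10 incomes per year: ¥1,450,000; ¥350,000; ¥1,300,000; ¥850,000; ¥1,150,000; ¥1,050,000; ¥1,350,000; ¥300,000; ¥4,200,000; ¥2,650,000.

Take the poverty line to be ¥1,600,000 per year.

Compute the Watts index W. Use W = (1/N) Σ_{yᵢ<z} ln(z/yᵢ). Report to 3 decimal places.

Incomes under z: ¥300,000, ¥350,000, ¥850,000, ¥1,050,000, ¥1,150,000, ¥1,300,000, ¥1,350,000, ¥1,450,000 (q = 8 of N = 10).
Log shortfalls: ln(1600000/300000) = 1.6740; ln(1600000/350000) = 1.5198; ln(1600000/850000) = 0.6325; ln(1600000/1050000) = 0.4212; ln(1600000/1150000) = 0.3302; ln(1600000/1300000) = 0.2076; ln(1600000/1350000) = 0.1699; ln(1600000/1450000) = 0.0984.
W = 5.053758 / 10 = 0.505.

0.505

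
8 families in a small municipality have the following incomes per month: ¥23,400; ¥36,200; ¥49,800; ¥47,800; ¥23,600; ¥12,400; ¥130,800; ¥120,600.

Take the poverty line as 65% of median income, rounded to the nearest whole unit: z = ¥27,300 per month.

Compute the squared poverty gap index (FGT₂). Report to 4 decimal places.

0.0421

Incomes under z: ¥12,400, ¥23,400, ¥23,600 (q = 3 of N = 8).
Shortfall ratios: (27300−12400)/27300 = 0.5458; (27300−23400)/27300 = 0.1429; (27300−23600)/27300 = 0.1355.
Squared: 0.2979; 0.0204; 0.0184.
Sum = 0.336661; P₂ = 0.336661 / 8 = 0.0421.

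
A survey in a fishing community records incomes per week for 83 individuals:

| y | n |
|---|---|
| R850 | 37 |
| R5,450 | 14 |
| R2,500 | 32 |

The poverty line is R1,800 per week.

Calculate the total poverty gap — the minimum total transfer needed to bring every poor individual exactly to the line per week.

Below z: 37×R850 (q = 37 of N = 83).
Individual gaps: 37×(1800−850) = 35150.
Aggregate gap = R35,150.

R35,150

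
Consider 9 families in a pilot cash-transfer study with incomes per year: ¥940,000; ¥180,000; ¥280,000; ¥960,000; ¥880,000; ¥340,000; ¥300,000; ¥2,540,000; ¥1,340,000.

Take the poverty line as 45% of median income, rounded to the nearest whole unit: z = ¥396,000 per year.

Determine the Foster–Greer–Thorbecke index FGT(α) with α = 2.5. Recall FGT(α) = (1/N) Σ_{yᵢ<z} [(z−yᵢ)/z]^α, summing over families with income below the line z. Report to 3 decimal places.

0.034

Poor units: ¥180,000, ¥280,000, ¥300,000, ¥340,000 (q = 4 of N = 9).
Normalized shortfalls: (396000−180000)/396000 = 0.5455; (396000−280000)/396000 = 0.2929; (396000−300000)/396000 = 0.2424; (396000−340000)/396000 = 0.1414.
Raised to α = 2.5: 0.21973; 0.04644; 0.02894; 0.00752.
Sum = 0.302632; FGT(2.5) = 0.302632 / 9 = 0.034.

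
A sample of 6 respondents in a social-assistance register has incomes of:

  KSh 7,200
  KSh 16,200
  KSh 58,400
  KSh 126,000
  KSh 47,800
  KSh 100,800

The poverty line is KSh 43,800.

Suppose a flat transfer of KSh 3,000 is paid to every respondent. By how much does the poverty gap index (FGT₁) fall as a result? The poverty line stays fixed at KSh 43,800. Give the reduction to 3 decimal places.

Before: below the line — KSh 7,200, KSh 16,200; poverty gap index (FGT₁) = 0.24429.
After the KSh 3,000 transfer: below the line — KSh 10,200, KSh 19,200; poverty gap index (FGT₁) = 0.22146.
Reduction = 0.24429 − 0.22146 = 0.023.

0.023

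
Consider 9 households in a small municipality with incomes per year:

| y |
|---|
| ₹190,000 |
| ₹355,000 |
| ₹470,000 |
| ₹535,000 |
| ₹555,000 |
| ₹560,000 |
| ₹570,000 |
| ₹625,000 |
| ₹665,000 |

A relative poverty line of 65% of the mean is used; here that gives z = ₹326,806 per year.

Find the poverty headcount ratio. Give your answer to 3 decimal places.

1 of the 9 households have income below ₹326,806.
H = 1/9 = 0.111.

0.111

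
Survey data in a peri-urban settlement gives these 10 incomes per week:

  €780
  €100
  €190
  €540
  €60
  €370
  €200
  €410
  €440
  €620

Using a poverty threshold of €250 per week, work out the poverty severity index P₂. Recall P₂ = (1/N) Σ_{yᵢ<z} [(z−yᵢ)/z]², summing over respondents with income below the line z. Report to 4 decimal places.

Below z: €60, €100, €190, €200 (q = 4 of N = 10).
Gap ratios (z−y)/z: (250−60)/250 = 0.7600; (250−100)/250 = 0.6000; (250−190)/250 = 0.2400; (250−200)/250 = 0.2000.
Squared: 0.5776; 0.3600; 0.0576; 0.0400.
Sum = 1.035200; P₂ = 1.035200 / 10 = 0.1035.

0.1035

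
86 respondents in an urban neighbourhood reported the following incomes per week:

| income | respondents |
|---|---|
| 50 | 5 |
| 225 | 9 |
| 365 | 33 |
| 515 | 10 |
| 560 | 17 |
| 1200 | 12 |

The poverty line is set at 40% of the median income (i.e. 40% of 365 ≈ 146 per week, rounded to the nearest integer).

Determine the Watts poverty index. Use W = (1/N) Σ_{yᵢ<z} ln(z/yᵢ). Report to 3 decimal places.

Incomes under z: 5×50 (q = 5 of N = 86).
Log gaps: ln(146/50) = 1.0716 (×5).
W = 5.357918 / 86 = 0.062.

0.062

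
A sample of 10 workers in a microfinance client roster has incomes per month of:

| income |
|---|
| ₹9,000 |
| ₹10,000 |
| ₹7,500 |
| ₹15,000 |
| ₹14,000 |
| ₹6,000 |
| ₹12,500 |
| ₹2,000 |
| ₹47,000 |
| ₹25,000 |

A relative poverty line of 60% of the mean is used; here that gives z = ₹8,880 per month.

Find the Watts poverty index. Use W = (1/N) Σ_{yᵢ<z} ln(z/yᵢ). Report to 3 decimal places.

Below z: ₹2,000, ₹6,000, ₹7,500 (q = 3 of N = 10).
ln(z/y) terms: ln(8880/2000) = 1.4907; ln(8880/6000) = 0.3920; ln(8880/7500) = 0.1689.
W = 2.051595 / 10 = 0.205.

0.205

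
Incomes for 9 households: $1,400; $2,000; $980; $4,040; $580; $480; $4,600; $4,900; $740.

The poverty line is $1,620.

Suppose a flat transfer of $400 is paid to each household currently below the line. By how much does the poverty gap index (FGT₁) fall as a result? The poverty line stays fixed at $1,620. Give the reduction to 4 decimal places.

0.1248

Before: below the line — $480, $580, $740, $980, $1,400; poverty gap index (FGT₁) = 0.268861.
After the $400 transfer: below the line — $880, $980, $1,140, $1,380; poverty gap index (FGT₁) = 0.144033.
Reduction = 0.268861 − 0.144033 = 0.1248.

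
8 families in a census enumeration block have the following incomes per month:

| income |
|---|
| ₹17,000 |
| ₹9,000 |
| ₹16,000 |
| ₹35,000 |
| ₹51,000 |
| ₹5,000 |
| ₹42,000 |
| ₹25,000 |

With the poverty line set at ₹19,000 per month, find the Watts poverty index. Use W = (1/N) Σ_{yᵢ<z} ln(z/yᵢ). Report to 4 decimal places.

0.2957

Below the line: ₹5,000, ₹9,000, ₹16,000, ₹17,000 (q = 4 of N = 8).
Log shortfalls: ln(19000/5000) = 1.3350; ln(19000/9000) = 0.7472; ln(19000/16000) = 0.1719; ln(19000/17000) = 0.1112.
W = 2.365291 / 8 = 0.2957.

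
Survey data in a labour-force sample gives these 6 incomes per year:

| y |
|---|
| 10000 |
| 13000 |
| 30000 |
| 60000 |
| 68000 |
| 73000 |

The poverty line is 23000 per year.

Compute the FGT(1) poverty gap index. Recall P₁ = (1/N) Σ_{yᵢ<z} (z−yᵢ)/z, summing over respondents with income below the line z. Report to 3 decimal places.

Below z: 10000, 13000 (q = 2 of N = 6).
Normalized shortfalls: (23000−10000)/23000 = 0.5652; (23000−13000)/23000 = 0.4348.
Sum of shortfalls = 1.000000; P₁ averages over all N: 1.000000 / 6 = 0.167.

0.167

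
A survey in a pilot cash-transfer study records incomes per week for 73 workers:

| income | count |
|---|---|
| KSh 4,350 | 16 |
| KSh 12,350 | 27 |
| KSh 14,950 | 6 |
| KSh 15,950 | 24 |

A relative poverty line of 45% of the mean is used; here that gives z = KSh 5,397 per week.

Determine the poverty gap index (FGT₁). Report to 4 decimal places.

Incomes under z: 16×KSh 4,350 (q = 16 of N = 73).
Shortfall ratios: (5397−4350)/5397 = 0.1940 (×16).
Sum of shortfalls = 3.103947; P₁ averages over all N: 3.103947 / 73 = 0.0425.

0.0425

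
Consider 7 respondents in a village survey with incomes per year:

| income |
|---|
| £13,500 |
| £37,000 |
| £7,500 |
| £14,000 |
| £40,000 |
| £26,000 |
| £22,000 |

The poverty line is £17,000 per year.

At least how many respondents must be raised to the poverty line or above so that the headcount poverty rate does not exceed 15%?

2

3 of the 7 respondents are poor, so H = 3/7 = 0.429.
A headcount ratio of at most 15% allows at most ⌊0.15 × 7⌋ = 1 poor respondents.
So at least 3 − 1 = 2 must be lifted.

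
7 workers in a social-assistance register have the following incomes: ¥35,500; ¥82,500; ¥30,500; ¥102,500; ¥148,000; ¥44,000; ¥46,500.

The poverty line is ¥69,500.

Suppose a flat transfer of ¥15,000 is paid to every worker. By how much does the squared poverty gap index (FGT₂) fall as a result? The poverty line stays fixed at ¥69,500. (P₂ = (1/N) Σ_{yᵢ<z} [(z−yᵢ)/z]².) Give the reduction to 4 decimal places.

Before: below the line — ¥30,500, ¥35,500, ¥44,000, ¥46,500; squared poverty gap index (FGT₂) = 0.114051.
After the ¥15,000 transfer: below the line — ¥45,500, ¥50,500, ¥59,000, ¥61,500; squared poverty gap index (FGT₂) = 0.032866.
Reduction = 0.114051 − 0.032866 = 0.0812.

0.0812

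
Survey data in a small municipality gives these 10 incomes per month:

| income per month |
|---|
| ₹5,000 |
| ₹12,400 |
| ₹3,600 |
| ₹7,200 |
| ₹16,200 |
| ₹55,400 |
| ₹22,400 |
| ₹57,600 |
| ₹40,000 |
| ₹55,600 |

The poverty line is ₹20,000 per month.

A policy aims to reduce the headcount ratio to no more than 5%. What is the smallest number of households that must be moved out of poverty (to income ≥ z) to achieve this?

Currently q = 5 of N = 10 are below the line (H = 0.500).
A headcount ratio of at most 5% allows at most ⌊0.05 × 10⌋ = 0 poor households.
So at least 5 − 0 = 5 must be lifted.

5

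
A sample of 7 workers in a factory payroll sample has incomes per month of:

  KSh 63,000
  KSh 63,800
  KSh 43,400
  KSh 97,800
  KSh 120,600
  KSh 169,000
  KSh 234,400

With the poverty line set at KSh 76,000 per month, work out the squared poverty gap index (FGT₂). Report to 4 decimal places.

Poor units: KSh 43,400, KSh 63,000, KSh 63,800 (q = 3 of N = 7).
Gap ratios (z−y)/z: (76000−43400)/76000 = 0.4289; (76000−63000)/76000 = 0.1711; (76000−63800)/76000 = 0.1605.
Squared: 0.1840; 0.0293; 0.0258.
Sum = 0.239024; P₂ = 0.239024 / 7 = 0.0341.

0.0341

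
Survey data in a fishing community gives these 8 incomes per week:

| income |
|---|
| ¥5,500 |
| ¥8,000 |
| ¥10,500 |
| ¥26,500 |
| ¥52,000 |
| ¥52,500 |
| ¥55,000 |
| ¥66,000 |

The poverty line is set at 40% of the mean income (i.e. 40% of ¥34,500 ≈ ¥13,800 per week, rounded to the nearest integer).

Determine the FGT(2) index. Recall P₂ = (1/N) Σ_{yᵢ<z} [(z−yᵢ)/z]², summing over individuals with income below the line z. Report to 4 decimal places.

0.0744

Poor units: ¥5,500, ¥8,000, ¥10,500 (q = 3 of N = 8).
Shortfall ratios: (13800−5500)/13800 = 0.6014; (13800−8000)/13800 = 0.4203; (13800−10500)/13800 = 0.2391.
Squared: 0.3617; 0.1766; 0.0572.
Sum = 0.595568; P₂ = 0.595568 / 8 = 0.0744.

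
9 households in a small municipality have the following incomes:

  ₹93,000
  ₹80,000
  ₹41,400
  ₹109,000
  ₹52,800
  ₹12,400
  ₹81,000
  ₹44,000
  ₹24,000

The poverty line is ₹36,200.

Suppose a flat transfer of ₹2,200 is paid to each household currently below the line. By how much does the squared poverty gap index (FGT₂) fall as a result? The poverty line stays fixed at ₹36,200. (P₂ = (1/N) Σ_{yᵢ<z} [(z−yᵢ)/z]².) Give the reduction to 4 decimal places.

Before: below the line — ₹12,400, ₹24,000; squared poverty gap index (FGT₂) = 0.060648.
After the ₹2,200 transfer: below the line — ₹14,600, ₹26,200; squared poverty gap index (FGT₂) = 0.048038.
Reduction = 0.060648 − 0.048038 = 0.0126.

0.0126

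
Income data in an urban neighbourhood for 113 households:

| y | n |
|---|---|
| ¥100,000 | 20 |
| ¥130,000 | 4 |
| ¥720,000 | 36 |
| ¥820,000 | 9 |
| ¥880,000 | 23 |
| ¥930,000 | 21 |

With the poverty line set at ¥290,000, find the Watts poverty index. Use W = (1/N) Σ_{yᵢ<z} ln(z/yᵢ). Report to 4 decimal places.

0.2168

Poor units: 20×¥100,000, 4×¥130,000 (q = 24 of N = 113).
Log shortfalls: ln(290000/100000) = 1.0647 (×20); ln(290000/130000) = 0.8023 (×4).
W = 24.503601 / 113 = 0.2168.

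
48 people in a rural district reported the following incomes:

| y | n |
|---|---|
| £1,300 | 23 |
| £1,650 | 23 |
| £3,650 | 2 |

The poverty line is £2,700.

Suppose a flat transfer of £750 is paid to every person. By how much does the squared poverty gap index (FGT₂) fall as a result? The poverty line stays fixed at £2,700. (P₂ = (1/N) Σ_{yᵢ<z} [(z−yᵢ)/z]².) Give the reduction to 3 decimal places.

0.168

Before: below the line — 23×£1,300, 23×£1,650; squared poverty gap index (FGT₂) = 0.20130.
After the £750 transfer: below the line — 23×£2,050, 23×£2,400; squared poverty gap index (FGT₂) = 0.03369.
Reduction = 0.20130 − 0.03369 = 0.168.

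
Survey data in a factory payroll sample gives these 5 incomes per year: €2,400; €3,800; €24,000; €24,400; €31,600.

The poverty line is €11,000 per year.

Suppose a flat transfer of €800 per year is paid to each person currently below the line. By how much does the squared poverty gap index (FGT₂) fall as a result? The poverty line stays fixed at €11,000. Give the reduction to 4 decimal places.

Before: below the line — €2,400, €3,800; squared poverty gap index (FGT₂) = 0.207934.
After the €800 transfer: below the line — €3,200, €4,600; squared poverty gap index (FGT₂) = 0.168264.
Reduction = 0.207934 − 0.168264 = 0.0397.

0.0397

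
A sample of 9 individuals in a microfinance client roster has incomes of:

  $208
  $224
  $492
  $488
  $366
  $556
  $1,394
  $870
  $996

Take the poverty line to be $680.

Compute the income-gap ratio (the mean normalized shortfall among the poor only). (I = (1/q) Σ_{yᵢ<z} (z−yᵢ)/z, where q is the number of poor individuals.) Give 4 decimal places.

0.4279

Below z: $208, $224, $366, $488, $492, $556 (q = 6 of N = 9).
Shortfall ratios (z−y)/z: 0.6941, 0.6706, 0.4618, 0.2824, 0.2765, 0.1824; sum = 2.567647.
The income-gap ratio divides by q (the poor only): 2.567647 / 6 = 0.4279.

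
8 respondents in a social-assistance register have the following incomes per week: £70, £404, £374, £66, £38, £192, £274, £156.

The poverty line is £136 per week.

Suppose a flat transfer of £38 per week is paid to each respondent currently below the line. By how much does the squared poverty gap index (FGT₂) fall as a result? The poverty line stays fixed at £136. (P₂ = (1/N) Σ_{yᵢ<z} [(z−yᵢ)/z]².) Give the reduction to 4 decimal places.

0.0909

Before: below the line — £38, £66, £70; squared poverty gap index (FGT₂) = 0.127460.
After the £38 transfer: below the line — £76, £104, £108; squared poverty gap index (FGT₂) = 0.036548.
Reduction = 0.127460 − 0.036548 = 0.0909.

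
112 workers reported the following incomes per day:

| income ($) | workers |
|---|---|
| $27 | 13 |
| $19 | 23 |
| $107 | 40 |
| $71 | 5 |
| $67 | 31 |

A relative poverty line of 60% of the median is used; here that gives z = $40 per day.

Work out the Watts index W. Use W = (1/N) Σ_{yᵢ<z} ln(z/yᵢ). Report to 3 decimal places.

Poor units: 23×$19, 13×$27 (q = 36 of N = 112).
Log gaps: ln(40/19) = 0.7444 (×23); ln(40/27) = 0.3930 (×13).
W = 22.231685 / 112 = 0.198.

0.198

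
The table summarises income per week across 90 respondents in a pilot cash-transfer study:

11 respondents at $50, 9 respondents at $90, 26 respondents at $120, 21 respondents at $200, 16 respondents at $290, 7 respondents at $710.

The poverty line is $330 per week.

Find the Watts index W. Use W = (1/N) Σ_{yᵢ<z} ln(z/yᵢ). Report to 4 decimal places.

0.7926

Below the line: 11×$50, 9×$90, 26×$120, 21×$200, 16×$290 (q = 83 of N = 90).
Log shortfalls: ln(330/50) = 1.8871 (×11); ln(330/90) = 1.2993 (×9); ln(330/120) = 1.0116 (×26); ln(330/200) = 0.5008 (×21); ln(330/290) = 0.1292 (×16).
W = 71.336605 / 90 = 0.7926.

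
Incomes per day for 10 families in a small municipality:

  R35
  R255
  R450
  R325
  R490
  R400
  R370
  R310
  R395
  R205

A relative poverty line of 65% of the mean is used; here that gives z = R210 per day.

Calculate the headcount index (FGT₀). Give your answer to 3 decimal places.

0.200

2 of the 10 families have income below R210.
H = 2/10 = 0.200.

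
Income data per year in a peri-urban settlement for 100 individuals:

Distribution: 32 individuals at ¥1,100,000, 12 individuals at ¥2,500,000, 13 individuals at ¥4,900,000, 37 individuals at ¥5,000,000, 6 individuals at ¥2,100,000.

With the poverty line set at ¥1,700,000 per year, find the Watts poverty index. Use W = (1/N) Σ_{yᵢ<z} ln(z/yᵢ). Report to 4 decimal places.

Below the line: 32×¥1,100,000 (q = 32 of N = 100).
ln(z/y) terms: ln(1700000/1100000) = 0.4353 (×32).
W = 13.930178 / 100 = 0.1393.

0.1393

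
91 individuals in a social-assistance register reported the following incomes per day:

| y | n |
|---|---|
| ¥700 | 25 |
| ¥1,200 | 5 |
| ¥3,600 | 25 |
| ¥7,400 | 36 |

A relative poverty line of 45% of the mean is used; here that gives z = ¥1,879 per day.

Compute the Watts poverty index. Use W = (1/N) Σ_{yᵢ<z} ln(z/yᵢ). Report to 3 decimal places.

Incomes under z: 25×¥700, 5×¥1,200 (q = 30 of N = 91).
Log gaps: ln(1879/700) = 0.9874 (×25); ln(1879/1200) = 0.4484 (×5).
W = 26.927457 / 91 = 0.296.

0.296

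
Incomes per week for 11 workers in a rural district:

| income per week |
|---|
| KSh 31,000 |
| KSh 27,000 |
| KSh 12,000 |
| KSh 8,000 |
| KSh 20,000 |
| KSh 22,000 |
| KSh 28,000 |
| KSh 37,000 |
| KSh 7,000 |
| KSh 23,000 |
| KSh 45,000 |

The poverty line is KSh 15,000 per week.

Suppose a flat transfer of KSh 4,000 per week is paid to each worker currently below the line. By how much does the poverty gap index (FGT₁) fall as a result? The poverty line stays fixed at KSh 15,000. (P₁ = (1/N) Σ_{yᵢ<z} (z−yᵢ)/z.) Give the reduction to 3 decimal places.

0.067

Before: below the line — KSh 7,000, KSh 8,000, KSh 12,000; poverty gap index (FGT₁) = 0.10909.
After the KSh 4,000 transfer: below the line — KSh 11,000, KSh 12,000; poverty gap index (FGT₁) = 0.04242.
Reduction = 0.10909 − 0.04242 = 0.067.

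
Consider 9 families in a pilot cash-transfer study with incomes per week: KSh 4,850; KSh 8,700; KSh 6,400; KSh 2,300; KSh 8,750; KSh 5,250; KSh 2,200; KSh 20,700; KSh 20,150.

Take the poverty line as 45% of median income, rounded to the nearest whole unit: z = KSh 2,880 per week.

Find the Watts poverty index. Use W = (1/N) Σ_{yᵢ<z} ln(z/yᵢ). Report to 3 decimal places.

Incomes under z: KSh 2,200, KSh 2,300 (q = 2 of N = 9).
Log shortfalls: ln(2880/2200) = 0.2693; ln(2880/2300) = 0.2249.
W = 0.494214 / 9 = 0.055.

0.055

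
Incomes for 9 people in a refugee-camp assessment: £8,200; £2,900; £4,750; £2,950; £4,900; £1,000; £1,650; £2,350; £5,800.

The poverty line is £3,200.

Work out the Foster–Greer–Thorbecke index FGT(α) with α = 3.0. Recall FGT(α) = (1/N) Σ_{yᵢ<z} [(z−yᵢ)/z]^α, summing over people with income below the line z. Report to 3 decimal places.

0.051

Below z: £1,000, £1,650, £2,350, £2,900, £2,950 (q = 5 of N = 9).
Gap ratios (z−y)/z: (3200−1000)/3200 = 0.6875; (3200−1650)/3200 = 0.4844; (3200−2350)/3200 = 0.2656; (3200−2900)/3200 = 0.0938; (3200−2950)/3200 = 0.0781.
Raised to α = 3.0: 0.32495; 0.11364; 0.01874; 0.00082; 0.00048.
Sum = 0.458637; FGT(3.0) = 0.458637 / 9 = 0.051.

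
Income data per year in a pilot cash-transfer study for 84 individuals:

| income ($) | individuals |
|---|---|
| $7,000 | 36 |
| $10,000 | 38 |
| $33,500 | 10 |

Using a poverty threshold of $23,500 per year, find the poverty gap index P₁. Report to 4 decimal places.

0.5608

Poor units: 36×$7,000, 38×$10,000 (q = 74 of N = 84).
Gap ratios (z−y)/z: (23500−7000)/23500 = 0.7021 (×36); (23500−10000)/23500 = 0.5745 (×38).
Sum of shortfalls = 47.106383; P₁ averages over all N: 47.106383 / 84 = 0.5608.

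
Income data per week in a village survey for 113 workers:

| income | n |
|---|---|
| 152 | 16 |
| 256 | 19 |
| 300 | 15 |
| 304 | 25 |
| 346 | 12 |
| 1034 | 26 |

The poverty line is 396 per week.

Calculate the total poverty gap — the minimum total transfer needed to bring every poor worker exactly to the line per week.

10904

Below z: 16×152, 19×256, 15×300, 25×304, 12×346 (q = 87 of N = 113).
Individual gaps: 16×(396−152) = 3904; 19×(396−256) = 2660; 15×(396−300) = 1440; 25×(396−304) = 2300; 12×(396−346) = 600.
Aggregate gap = 10904.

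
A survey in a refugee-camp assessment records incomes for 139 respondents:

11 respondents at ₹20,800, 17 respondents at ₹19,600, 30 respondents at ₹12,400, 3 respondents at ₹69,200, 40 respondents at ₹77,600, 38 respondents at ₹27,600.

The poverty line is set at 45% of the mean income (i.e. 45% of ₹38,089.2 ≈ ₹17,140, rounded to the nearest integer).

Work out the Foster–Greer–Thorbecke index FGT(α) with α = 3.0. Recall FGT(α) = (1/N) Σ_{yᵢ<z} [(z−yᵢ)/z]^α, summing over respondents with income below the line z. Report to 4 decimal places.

0.0046

Poor units: 30×₹12,400 (q = 30 of N = 139).
Relative gaps: (17140−12400)/17140 = 0.2765 (×30).
Raised to α = 3.0: 0.02115 (×30).
Sum = 0.634489; FGT(3.0) = 0.634489 / 139 = 0.0046.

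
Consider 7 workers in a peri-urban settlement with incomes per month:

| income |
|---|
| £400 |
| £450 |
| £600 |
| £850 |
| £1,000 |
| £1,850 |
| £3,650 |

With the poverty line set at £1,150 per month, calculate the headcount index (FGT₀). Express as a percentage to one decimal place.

5 of the 7 workers have income below £1,150.
H = 5/7 = 71.4%.

71.4%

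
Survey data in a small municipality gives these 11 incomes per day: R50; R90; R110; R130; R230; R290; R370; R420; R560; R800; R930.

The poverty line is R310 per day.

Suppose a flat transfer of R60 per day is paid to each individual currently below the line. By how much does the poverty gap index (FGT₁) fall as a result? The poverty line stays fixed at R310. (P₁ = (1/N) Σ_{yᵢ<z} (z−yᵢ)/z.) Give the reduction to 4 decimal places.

0.0938

Before: below the line — R50, R90, R110, R130, R230, R290; poverty gap index (FGT₁) = 0.281525.
After the R60 transfer: below the line — R110, R150, R170, R190, R290; poverty gap index (FGT₁) = 0.187683.
Reduction = 0.281525 − 0.187683 = 0.0938.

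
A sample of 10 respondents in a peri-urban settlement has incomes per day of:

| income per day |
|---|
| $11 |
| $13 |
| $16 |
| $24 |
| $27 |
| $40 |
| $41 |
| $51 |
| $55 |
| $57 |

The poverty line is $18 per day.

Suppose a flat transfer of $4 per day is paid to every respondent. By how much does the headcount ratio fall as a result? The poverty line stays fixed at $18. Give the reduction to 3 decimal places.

Before: below the line — $11, $13, $16; headcount ratio = 0.30000.
After the $4 transfer: below the line — $15, $17; headcount ratio = 0.20000.
Reduction = 0.30000 − 0.20000 = 0.100.

0.100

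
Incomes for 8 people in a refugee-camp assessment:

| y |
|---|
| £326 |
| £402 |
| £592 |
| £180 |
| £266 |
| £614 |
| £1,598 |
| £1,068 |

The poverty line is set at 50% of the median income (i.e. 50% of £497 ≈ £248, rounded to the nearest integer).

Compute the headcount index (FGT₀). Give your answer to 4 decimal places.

1 of the 8 people have income below £248.
H = 1/8 = 0.1250.

0.1250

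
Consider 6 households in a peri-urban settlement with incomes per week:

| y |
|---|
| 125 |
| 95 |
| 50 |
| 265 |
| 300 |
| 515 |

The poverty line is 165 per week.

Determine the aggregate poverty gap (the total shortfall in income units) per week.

Below z: 50, 95, 125 (q = 3 of N = 6).
Individual gaps: 165−50 = 115; 165−95 = 70; 165−125 = 40.
Aggregate gap = 225.

225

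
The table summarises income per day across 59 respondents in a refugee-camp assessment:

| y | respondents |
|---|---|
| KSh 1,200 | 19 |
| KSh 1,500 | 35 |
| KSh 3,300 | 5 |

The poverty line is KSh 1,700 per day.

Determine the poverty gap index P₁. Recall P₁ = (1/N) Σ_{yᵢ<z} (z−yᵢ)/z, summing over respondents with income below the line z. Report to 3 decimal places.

0.165

Incomes under z: 19×KSh 1,200, 35×KSh 1,500 (q = 54 of N = 59).
Relative gaps: (1700−1200)/1700 = 0.2941 (×19); (1700−1500)/1700 = 0.1176 (×35).
Σ = 9.705882. Dividing by the full population N = 59 gives P₁ = 0.165.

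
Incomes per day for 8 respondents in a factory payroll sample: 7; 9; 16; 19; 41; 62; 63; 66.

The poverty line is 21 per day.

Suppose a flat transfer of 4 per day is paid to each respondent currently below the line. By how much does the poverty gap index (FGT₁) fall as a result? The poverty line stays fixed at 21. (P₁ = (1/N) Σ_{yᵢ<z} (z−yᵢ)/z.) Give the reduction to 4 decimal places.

Before: below the line — 7, 9, 16, 19; poverty gap index (FGT₁) = 0.196429.
After the 4 transfer: below the line — 11, 13, 20; poverty gap index (FGT₁) = 0.113095.
Reduction = 0.196429 − 0.113095 = 0.0833.

0.0833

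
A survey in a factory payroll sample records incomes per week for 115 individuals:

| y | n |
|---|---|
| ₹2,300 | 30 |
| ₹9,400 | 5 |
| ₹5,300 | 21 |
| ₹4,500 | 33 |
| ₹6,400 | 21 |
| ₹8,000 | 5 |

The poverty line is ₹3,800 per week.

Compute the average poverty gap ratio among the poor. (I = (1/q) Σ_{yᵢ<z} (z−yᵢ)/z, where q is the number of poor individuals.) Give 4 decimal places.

Below the line: 30×₹2,300 (q = 30 of N = 115).
Shortfall ratios (z−y)/z: 0.3947 (×30); sum = 11.842105.
I averages over the q = 30 poor units only: 11.842105 / 30 = 0.3947.

0.3947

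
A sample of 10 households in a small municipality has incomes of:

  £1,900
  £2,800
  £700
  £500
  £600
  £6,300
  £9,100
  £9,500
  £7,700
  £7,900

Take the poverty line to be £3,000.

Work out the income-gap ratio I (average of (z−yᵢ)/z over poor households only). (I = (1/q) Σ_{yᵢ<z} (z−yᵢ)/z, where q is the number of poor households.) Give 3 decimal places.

0.567

Below the line: £500, £600, £700, £1,900, £2,800 (q = 5 of N = 10).
Relative gaps: 0.8333, 0.8000, 0.7667, 0.3667, 0.0667; sum = 2.833333.
The income-gap ratio divides by q (the poor only): 2.833333 / 5 = 0.567.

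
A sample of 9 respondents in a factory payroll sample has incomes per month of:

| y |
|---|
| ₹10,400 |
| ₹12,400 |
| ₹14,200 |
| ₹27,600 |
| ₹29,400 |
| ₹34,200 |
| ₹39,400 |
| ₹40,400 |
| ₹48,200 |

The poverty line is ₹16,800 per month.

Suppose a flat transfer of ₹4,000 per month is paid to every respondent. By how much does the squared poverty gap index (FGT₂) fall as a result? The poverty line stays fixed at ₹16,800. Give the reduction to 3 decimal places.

Before: below the line — ₹10,400, ₹12,400, ₹14,200; squared poverty gap index (FGT₂) = 0.02641.
After the ₹4,000 transfer: below the line — ₹14,400, ₹16,400; squared poverty gap index (FGT₂) = 0.00233.
Reduction = 0.02641 − 0.00233 = 0.024.

0.024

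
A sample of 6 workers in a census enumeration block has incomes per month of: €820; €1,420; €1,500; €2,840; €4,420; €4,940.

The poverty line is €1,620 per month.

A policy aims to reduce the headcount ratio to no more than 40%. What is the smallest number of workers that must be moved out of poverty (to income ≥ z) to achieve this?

Currently q = 3 of N = 6 are below the line (H = 0.500).
A headcount ratio of at most 40% allows at most ⌊0.40 × 6⌋ = 2 poor workers.
So at least 3 − 2 = 1 must be lifted.

1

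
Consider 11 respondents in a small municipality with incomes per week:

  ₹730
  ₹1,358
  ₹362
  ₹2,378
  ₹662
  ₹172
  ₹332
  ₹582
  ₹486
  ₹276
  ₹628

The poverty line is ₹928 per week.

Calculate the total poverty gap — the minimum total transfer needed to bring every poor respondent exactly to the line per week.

₹4,122

Below the line: ₹172, ₹276, ₹332, ₹362, ₹486, ₹582, ₹628, ₹662, ₹730 (q = 9 of N = 11).
Individual gaps: 928−172 = 756; 928−276 = 652; 928−332 = 596; 928−362 = 566; 928−486 = 442; 928−582 = 346; 928−628 = 300; 928−662 = 266; 928−730 = 198.
Aggregate gap = ₹4,122.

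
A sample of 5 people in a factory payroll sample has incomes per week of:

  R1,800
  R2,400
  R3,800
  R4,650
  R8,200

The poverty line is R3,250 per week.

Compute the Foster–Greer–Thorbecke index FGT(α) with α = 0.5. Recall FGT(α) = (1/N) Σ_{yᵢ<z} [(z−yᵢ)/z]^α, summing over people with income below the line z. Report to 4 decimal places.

Below z: R1,800, R2,400 (q = 2 of N = 5).
Shortfall ratios: (3250−1800)/3250 = 0.4462; (3250−2400)/3250 = 0.2615.
Raised to α = 0.5: 0.66795; 0.51141.
Sum = 1.179356; FGT(0.5) = 1.179356 / 5 = 0.2359.

0.2359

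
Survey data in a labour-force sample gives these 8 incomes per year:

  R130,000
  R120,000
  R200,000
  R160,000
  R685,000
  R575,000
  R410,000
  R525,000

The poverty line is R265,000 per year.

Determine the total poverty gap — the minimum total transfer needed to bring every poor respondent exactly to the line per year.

Incomes under z: R120,000, R130,000, R160,000, R200,000 (q = 4 of N = 8).
Individual gaps: 265000−120000 = 145000; 265000−130000 = 135000; 265000−160000 = 105000; 265000−200000 = 65000.
Aggregate gap = R450,000.

R450,000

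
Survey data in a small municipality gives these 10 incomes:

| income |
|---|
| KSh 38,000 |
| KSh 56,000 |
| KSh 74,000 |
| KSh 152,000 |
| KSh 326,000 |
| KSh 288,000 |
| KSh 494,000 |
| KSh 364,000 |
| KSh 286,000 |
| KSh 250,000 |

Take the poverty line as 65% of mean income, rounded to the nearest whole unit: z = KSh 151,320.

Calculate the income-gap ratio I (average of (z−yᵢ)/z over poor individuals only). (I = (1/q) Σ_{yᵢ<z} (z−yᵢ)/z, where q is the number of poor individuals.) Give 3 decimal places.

0.630

Below z: KSh 38,000, KSh 56,000, KSh 74,000 (q = 3 of N = 10).
Shortfall ratios (z−y)/z: 0.7489, 0.6299, 0.5110; sum = 1.889770.
The income-gap ratio divides by q (the poor only): 1.889770 / 3 = 0.630.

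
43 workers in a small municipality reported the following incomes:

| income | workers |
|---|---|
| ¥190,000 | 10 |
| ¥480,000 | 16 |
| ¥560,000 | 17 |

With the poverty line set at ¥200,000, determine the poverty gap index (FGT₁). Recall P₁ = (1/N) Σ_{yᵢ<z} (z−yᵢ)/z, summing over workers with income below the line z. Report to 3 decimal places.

Below the line: 10×¥190,000 (q = 10 of N = 43).
Gap ratios (z−y)/z: (200000−190000)/200000 = 0.0500 (×10).
Σ = 0.500000. Dividing by the full population N = 43 gives P₁ = 0.012.

0.012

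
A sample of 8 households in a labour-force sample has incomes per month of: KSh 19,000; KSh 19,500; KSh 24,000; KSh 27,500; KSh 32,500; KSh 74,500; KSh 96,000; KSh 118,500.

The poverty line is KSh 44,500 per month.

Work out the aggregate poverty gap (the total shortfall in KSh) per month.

Below z: KSh 19,000, KSh 19,500, KSh 24,000, KSh 27,500, KSh 32,500 (q = 5 of N = 8).
Individual gaps: 44500−19000 = 25500; 44500−19500 = 25000; 44500−24000 = 20500; 44500−27500 = 17000; 44500−32500 = 12000.
Aggregate gap = KSh 100,000.

KSh 100,000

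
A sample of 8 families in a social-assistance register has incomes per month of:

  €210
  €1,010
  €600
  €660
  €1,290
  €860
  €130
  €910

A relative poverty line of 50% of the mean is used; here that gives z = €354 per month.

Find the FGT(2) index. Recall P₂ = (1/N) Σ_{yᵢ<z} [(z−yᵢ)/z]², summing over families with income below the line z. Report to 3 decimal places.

0.071

Below the line: €130, €210 (q = 2 of N = 8).
Relative gaps: (354−130)/354 = 0.6328; (354−210)/354 = 0.4068.
Squared: 0.4004; 0.1655.
Sum = 0.565865; P₂ = 0.565865 / 8 = 0.071.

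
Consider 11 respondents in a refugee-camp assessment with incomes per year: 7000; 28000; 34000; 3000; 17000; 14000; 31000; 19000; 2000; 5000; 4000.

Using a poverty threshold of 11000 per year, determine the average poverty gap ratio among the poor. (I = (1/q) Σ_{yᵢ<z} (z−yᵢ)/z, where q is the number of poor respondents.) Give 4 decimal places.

Incomes under z: 2000, 3000, 4000, 5000, 7000 (q = 5 of N = 11).
Relative gaps: 0.8182, 0.7273, 0.6364, 0.5455, 0.3636; sum = 3.090909.
The income-gap ratio divides by q (the poor only): 3.090909 / 5 = 0.6182.

0.6182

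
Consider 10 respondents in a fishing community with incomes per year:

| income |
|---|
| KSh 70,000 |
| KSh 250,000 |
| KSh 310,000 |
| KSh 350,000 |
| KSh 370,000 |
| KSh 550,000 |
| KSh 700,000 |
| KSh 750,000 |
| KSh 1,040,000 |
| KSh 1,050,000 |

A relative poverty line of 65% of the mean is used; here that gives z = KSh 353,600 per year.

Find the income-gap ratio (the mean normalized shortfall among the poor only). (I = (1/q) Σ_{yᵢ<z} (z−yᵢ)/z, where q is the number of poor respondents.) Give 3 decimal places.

Below the line: KSh 70,000, KSh 250,000, KSh 310,000, KSh 350,000 (q = 4 of N = 10).
Relative gaps: 0.8020, 0.2930, 0.1233, 0.0102; sum = 1.228507.
The income-gap ratio divides by q (the poor only): 1.228507 / 4 = 0.307.

0.307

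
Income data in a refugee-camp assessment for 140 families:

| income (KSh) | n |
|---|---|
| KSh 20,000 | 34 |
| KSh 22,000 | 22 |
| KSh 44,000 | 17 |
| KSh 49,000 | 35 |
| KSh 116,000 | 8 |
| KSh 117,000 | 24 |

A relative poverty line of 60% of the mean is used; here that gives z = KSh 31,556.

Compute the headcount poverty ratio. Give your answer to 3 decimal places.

56 of the 140 families have income below KSh 31,556.
H = 56/140 = 0.400.

0.400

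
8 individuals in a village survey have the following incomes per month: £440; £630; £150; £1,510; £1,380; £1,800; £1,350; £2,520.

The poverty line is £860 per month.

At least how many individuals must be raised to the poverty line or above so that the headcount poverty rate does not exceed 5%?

3

3 of the 8 individuals are poor, so H = 3/8 = 0.375.
A headcount ratio of at most 5% allows at most ⌊0.05 × 8⌋ = 0 poor individuals.
So at least 3 − 0 = 3 must be lifted.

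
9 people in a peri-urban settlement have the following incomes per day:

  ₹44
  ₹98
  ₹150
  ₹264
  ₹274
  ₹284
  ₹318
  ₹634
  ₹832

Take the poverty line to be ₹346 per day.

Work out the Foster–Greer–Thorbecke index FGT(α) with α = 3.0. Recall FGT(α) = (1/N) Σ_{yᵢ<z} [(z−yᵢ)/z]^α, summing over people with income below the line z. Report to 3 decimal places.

Incomes under z: ₹44, ₹98, ₹150, ₹264, ₹274, ₹284, ₹318 (q = 7 of N = 9).
Relative gaps: (346−44)/346 = 0.8728; (346−98)/346 = 0.7168; (346−150)/346 = 0.5665; (346−264)/346 = 0.2370; (346−274)/346 = 0.2081; (346−284)/346 = 0.1792; (346−318)/346 = 0.0809.
Raised to α = 3.0: 0.66496; 0.36824; 0.18178; 0.01331; 0.00901; 0.00575; 0.00053.
Sum = 1.243575; FGT(3.0) = 1.243575 / 9 = 0.138.

0.138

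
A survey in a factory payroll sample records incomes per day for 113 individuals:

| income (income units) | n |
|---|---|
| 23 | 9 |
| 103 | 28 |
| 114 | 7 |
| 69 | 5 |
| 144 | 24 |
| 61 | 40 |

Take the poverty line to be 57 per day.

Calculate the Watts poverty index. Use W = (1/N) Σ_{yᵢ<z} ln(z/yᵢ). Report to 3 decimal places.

0.072

Below z: 9×23 (q = 9 of N = 113).
Log gaps: ln(57/23) = 0.9076 (×9).
W = 8.168013 / 113 = 0.072.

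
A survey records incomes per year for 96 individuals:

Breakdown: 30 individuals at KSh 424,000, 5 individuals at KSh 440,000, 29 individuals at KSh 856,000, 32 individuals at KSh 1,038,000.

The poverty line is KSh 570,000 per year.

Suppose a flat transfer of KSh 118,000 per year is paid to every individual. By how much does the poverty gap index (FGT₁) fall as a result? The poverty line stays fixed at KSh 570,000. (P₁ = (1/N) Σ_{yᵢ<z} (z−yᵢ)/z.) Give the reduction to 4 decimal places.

0.0755

Before: below the line — 30×KSh 424,000, 5×KSh 440,000; poverty gap index (FGT₁) = 0.091923.
After the KSh 118,000 transfer: below the line — 30×KSh 542,000, 5×KSh 558,000; poverty gap index (FGT₁) = 0.016447.
Reduction = 0.091923 − 0.016447 = 0.0755.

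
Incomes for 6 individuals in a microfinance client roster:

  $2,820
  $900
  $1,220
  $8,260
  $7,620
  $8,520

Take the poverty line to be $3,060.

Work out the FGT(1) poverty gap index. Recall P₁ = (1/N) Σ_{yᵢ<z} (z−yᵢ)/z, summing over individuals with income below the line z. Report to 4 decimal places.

Poor units: $900, $1,220, $2,820 (q = 3 of N = 6).
Normalized shortfalls: (3060−900)/3060 = 0.7059; (3060−1220)/3060 = 0.6013; (3060−2820)/3060 = 0.0784.
Σ = 1.385621. Dividing by the full population N = 6 gives P₁ = 0.2309.

0.2309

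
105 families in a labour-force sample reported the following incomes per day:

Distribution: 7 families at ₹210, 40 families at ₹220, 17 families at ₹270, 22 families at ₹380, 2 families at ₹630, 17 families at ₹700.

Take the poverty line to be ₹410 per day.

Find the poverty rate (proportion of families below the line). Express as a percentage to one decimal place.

86 of the 105 families have income below ₹410.
H = 86/105 = 81.9%.

81.9%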